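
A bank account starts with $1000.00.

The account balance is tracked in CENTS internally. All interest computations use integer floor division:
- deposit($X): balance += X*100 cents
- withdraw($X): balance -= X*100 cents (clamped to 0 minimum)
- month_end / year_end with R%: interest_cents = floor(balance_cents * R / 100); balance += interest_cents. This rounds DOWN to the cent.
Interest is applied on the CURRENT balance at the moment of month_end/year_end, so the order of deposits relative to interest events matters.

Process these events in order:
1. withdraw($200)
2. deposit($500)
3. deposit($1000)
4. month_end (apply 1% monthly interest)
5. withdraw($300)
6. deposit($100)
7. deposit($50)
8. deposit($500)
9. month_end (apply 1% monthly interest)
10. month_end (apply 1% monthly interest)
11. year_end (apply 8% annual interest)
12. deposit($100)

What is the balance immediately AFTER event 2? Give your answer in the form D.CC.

Answer: 1300.00

Derivation:
After 1 (withdraw($200)): balance=$800.00 total_interest=$0.00
After 2 (deposit($500)): balance=$1300.00 total_interest=$0.00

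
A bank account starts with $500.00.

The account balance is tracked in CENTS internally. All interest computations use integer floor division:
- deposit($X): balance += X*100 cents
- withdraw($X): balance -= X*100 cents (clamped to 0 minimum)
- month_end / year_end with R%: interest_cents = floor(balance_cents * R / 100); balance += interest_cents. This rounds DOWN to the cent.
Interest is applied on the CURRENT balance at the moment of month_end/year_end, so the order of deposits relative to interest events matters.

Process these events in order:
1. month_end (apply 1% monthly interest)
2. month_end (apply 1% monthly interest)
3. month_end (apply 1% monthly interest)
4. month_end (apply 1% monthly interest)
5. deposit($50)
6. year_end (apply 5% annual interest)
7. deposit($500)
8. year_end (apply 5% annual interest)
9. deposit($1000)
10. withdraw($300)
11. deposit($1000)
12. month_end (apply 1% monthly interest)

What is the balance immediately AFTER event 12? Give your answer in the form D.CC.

After 1 (month_end (apply 1% monthly interest)): balance=$505.00 total_interest=$5.00
After 2 (month_end (apply 1% monthly interest)): balance=$510.05 total_interest=$10.05
After 3 (month_end (apply 1% monthly interest)): balance=$515.15 total_interest=$15.15
After 4 (month_end (apply 1% monthly interest)): balance=$520.30 total_interest=$20.30
After 5 (deposit($50)): balance=$570.30 total_interest=$20.30
After 6 (year_end (apply 5% annual interest)): balance=$598.81 total_interest=$48.81
After 7 (deposit($500)): balance=$1098.81 total_interest=$48.81
After 8 (year_end (apply 5% annual interest)): balance=$1153.75 total_interest=$103.75
After 9 (deposit($1000)): balance=$2153.75 total_interest=$103.75
After 10 (withdraw($300)): balance=$1853.75 total_interest=$103.75
After 11 (deposit($1000)): balance=$2853.75 total_interest=$103.75
After 12 (month_end (apply 1% monthly interest)): balance=$2882.28 total_interest=$132.28

Answer: 2882.28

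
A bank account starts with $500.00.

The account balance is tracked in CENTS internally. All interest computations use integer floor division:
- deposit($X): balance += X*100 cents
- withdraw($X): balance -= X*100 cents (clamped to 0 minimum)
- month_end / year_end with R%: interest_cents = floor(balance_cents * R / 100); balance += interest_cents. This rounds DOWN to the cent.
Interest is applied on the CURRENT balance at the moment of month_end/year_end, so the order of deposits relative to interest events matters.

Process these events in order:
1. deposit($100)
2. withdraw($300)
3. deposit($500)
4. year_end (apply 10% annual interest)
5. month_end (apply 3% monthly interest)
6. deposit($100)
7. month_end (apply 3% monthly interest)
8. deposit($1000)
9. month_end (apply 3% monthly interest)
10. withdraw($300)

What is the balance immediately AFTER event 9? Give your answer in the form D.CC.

Answer: 2097.68

Derivation:
After 1 (deposit($100)): balance=$600.00 total_interest=$0.00
After 2 (withdraw($300)): balance=$300.00 total_interest=$0.00
After 3 (deposit($500)): balance=$800.00 total_interest=$0.00
After 4 (year_end (apply 10% annual interest)): balance=$880.00 total_interest=$80.00
After 5 (month_end (apply 3% monthly interest)): balance=$906.40 total_interest=$106.40
After 6 (deposit($100)): balance=$1006.40 total_interest=$106.40
After 7 (month_end (apply 3% monthly interest)): balance=$1036.59 total_interest=$136.59
After 8 (deposit($1000)): balance=$2036.59 total_interest=$136.59
After 9 (month_end (apply 3% monthly interest)): balance=$2097.68 total_interest=$197.68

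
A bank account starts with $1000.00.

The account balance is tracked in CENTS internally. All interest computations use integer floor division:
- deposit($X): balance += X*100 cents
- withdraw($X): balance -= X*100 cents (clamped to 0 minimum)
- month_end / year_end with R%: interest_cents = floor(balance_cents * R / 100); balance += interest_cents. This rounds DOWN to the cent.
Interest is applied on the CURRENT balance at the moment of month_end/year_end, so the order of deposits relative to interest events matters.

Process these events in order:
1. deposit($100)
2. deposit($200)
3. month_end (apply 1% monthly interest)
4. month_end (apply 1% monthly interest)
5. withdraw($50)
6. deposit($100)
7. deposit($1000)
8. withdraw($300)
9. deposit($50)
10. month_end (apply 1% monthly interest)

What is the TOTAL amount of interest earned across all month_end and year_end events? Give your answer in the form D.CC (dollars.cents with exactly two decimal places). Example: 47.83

After 1 (deposit($100)): balance=$1100.00 total_interest=$0.00
After 2 (deposit($200)): balance=$1300.00 total_interest=$0.00
After 3 (month_end (apply 1% monthly interest)): balance=$1313.00 total_interest=$13.00
After 4 (month_end (apply 1% monthly interest)): balance=$1326.13 total_interest=$26.13
After 5 (withdraw($50)): balance=$1276.13 total_interest=$26.13
After 6 (deposit($100)): balance=$1376.13 total_interest=$26.13
After 7 (deposit($1000)): balance=$2376.13 total_interest=$26.13
After 8 (withdraw($300)): balance=$2076.13 total_interest=$26.13
After 9 (deposit($50)): balance=$2126.13 total_interest=$26.13
After 10 (month_end (apply 1% monthly interest)): balance=$2147.39 total_interest=$47.39

Answer: 47.39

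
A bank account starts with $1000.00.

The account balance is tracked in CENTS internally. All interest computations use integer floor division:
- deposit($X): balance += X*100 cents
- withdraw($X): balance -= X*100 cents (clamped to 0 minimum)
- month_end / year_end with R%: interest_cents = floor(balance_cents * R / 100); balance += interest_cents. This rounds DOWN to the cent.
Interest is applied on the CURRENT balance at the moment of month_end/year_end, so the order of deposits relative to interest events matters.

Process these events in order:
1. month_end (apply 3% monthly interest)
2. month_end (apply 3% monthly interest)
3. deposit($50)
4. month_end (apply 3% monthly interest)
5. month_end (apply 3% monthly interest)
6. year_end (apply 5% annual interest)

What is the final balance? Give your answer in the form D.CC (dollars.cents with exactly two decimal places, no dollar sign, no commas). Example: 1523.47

After 1 (month_end (apply 3% monthly interest)): balance=$1030.00 total_interest=$30.00
After 2 (month_end (apply 3% monthly interest)): balance=$1060.90 total_interest=$60.90
After 3 (deposit($50)): balance=$1110.90 total_interest=$60.90
After 4 (month_end (apply 3% monthly interest)): balance=$1144.22 total_interest=$94.22
After 5 (month_end (apply 3% monthly interest)): balance=$1178.54 total_interest=$128.54
After 6 (year_end (apply 5% annual interest)): balance=$1237.46 total_interest=$187.46

Answer: 1237.46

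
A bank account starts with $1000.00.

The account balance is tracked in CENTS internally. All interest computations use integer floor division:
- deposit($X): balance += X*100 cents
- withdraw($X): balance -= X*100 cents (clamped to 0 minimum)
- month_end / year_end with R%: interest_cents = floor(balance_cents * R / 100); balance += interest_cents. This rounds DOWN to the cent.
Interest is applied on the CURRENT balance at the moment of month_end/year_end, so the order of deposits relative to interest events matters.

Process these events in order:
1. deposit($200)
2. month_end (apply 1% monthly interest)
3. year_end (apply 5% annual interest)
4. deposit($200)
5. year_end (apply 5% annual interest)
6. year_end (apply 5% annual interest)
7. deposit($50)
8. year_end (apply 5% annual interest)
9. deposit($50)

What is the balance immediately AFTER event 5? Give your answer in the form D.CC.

Answer: 1546.23

Derivation:
After 1 (deposit($200)): balance=$1200.00 total_interest=$0.00
After 2 (month_end (apply 1% monthly interest)): balance=$1212.00 total_interest=$12.00
After 3 (year_end (apply 5% annual interest)): balance=$1272.60 total_interest=$72.60
After 4 (deposit($200)): balance=$1472.60 total_interest=$72.60
After 5 (year_end (apply 5% annual interest)): balance=$1546.23 total_interest=$146.23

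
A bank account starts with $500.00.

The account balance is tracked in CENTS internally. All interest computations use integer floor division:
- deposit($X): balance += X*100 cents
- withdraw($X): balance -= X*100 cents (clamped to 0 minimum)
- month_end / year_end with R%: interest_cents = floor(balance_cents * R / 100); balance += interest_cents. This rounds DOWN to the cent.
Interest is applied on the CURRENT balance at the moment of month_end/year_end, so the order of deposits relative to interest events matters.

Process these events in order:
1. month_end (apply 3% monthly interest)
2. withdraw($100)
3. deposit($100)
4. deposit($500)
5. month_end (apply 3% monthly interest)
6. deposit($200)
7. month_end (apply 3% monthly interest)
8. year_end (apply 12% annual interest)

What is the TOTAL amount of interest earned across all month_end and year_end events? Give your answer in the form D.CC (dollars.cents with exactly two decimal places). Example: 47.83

Answer: 236.74

Derivation:
After 1 (month_end (apply 3% monthly interest)): balance=$515.00 total_interest=$15.00
After 2 (withdraw($100)): balance=$415.00 total_interest=$15.00
After 3 (deposit($100)): balance=$515.00 total_interest=$15.00
After 4 (deposit($500)): balance=$1015.00 total_interest=$15.00
After 5 (month_end (apply 3% monthly interest)): balance=$1045.45 total_interest=$45.45
After 6 (deposit($200)): balance=$1245.45 total_interest=$45.45
After 7 (month_end (apply 3% monthly interest)): balance=$1282.81 total_interest=$82.81
After 8 (year_end (apply 12% annual interest)): balance=$1436.74 total_interest=$236.74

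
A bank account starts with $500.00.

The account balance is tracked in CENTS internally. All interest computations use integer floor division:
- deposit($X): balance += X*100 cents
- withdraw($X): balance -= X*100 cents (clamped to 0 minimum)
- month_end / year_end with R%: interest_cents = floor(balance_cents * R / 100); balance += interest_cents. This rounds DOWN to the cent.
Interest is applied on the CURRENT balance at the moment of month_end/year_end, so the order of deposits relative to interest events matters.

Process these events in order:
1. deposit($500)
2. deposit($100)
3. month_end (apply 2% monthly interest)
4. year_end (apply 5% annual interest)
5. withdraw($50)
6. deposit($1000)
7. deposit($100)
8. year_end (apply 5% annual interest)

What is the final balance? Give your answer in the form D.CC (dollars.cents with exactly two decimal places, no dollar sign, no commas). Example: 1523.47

After 1 (deposit($500)): balance=$1000.00 total_interest=$0.00
After 2 (deposit($100)): balance=$1100.00 total_interest=$0.00
After 3 (month_end (apply 2% monthly interest)): balance=$1122.00 total_interest=$22.00
After 4 (year_end (apply 5% annual interest)): balance=$1178.10 total_interest=$78.10
After 5 (withdraw($50)): balance=$1128.10 total_interest=$78.10
After 6 (deposit($1000)): balance=$2128.10 total_interest=$78.10
After 7 (deposit($100)): balance=$2228.10 total_interest=$78.10
After 8 (year_end (apply 5% annual interest)): balance=$2339.50 total_interest=$189.50

Answer: 2339.50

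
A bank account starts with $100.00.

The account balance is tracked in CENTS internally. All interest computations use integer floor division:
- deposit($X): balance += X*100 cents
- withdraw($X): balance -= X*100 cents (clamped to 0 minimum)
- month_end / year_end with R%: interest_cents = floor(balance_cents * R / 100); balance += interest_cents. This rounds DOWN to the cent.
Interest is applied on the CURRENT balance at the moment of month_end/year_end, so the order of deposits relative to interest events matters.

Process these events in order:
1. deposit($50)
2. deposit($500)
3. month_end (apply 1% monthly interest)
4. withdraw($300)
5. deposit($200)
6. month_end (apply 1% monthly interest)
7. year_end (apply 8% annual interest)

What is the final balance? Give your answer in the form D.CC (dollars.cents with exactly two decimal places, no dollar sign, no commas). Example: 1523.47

After 1 (deposit($50)): balance=$150.00 total_interest=$0.00
After 2 (deposit($500)): balance=$650.00 total_interest=$0.00
After 3 (month_end (apply 1% monthly interest)): balance=$656.50 total_interest=$6.50
After 4 (withdraw($300)): balance=$356.50 total_interest=$6.50
After 5 (deposit($200)): balance=$556.50 total_interest=$6.50
After 6 (month_end (apply 1% monthly interest)): balance=$562.06 total_interest=$12.06
After 7 (year_end (apply 8% annual interest)): balance=$607.02 total_interest=$57.02

Answer: 607.02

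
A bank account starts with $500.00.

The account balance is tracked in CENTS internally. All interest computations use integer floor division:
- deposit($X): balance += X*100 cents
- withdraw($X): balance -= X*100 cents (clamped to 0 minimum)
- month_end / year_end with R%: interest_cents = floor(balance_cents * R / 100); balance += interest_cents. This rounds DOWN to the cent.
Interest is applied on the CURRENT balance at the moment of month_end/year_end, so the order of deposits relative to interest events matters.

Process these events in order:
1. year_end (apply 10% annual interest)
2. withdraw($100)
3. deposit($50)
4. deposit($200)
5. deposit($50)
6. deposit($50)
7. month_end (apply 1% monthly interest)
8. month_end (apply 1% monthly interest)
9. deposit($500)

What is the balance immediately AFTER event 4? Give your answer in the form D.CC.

After 1 (year_end (apply 10% annual interest)): balance=$550.00 total_interest=$50.00
After 2 (withdraw($100)): balance=$450.00 total_interest=$50.00
After 3 (deposit($50)): balance=$500.00 total_interest=$50.00
After 4 (deposit($200)): balance=$700.00 total_interest=$50.00

Answer: 700.00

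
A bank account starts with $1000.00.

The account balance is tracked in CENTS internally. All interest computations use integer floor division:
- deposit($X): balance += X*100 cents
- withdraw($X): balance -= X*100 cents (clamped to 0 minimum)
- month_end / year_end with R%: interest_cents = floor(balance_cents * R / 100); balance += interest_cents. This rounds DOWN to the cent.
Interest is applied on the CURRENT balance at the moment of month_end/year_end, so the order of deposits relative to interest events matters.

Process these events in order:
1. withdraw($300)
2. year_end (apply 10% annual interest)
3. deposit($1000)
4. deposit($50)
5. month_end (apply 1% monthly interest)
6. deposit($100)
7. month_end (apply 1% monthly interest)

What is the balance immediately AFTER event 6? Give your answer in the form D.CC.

After 1 (withdraw($300)): balance=$700.00 total_interest=$0.00
After 2 (year_end (apply 10% annual interest)): balance=$770.00 total_interest=$70.00
After 3 (deposit($1000)): balance=$1770.00 total_interest=$70.00
After 4 (deposit($50)): balance=$1820.00 total_interest=$70.00
After 5 (month_end (apply 1% monthly interest)): balance=$1838.20 total_interest=$88.20
After 6 (deposit($100)): balance=$1938.20 total_interest=$88.20

Answer: 1938.20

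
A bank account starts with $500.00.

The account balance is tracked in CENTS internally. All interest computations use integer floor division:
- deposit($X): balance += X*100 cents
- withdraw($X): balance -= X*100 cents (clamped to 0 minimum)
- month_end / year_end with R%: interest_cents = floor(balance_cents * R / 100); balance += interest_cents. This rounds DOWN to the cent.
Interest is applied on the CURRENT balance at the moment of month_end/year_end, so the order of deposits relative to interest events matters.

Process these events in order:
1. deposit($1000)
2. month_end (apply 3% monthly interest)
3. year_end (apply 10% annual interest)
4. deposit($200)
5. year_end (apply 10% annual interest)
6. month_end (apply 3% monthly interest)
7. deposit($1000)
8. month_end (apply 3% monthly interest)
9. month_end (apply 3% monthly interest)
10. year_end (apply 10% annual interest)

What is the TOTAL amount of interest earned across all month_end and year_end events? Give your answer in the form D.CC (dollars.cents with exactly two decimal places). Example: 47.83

After 1 (deposit($1000)): balance=$1500.00 total_interest=$0.00
After 2 (month_end (apply 3% monthly interest)): balance=$1545.00 total_interest=$45.00
After 3 (year_end (apply 10% annual interest)): balance=$1699.50 total_interest=$199.50
After 4 (deposit($200)): balance=$1899.50 total_interest=$199.50
After 5 (year_end (apply 10% annual interest)): balance=$2089.45 total_interest=$389.45
After 6 (month_end (apply 3% monthly interest)): balance=$2152.13 total_interest=$452.13
After 7 (deposit($1000)): balance=$3152.13 total_interest=$452.13
After 8 (month_end (apply 3% monthly interest)): balance=$3246.69 total_interest=$546.69
After 9 (month_end (apply 3% monthly interest)): balance=$3344.09 total_interest=$644.09
After 10 (year_end (apply 10% annual interest)): balance=$3678.49 total_interest=$978.49

Answer: 978.49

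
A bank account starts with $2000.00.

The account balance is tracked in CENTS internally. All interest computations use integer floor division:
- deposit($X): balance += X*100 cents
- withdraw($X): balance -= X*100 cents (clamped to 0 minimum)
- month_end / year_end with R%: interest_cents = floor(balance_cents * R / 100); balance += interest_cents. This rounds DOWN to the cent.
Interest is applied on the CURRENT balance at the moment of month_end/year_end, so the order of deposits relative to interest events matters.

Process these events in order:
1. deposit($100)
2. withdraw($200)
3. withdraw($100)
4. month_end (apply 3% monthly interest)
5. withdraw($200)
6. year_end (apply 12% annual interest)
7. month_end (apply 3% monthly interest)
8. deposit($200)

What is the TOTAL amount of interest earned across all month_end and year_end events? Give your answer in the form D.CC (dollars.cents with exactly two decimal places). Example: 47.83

Answer: 308.05

Derivation:
After 1 (deposit($100)): balance=$2100.00 total_interest=$0.00
After 2 (withdraw($200)): balance=$1900.00 total_interest=$0.00
After 3 (withdraw($100)): balance=$1800.00 total_interest=$0.00
After 4 (month_end (apply 3% monthly interest)): balance=$1854.00 total_interest=$54.00
After 5 (withdraw($200)): balance=$1654.00 total_interest=$54.00
After 6 (year_end (apply 12% annual interest)): balance=$1852.48 total_interest=$252.48
After 7 (month_end (apply 3% monthly interest)): balance=$1908.05 total_interest=$308.05
After 8 (deposit($200)): balance=$2108.05 total_interest=$308.05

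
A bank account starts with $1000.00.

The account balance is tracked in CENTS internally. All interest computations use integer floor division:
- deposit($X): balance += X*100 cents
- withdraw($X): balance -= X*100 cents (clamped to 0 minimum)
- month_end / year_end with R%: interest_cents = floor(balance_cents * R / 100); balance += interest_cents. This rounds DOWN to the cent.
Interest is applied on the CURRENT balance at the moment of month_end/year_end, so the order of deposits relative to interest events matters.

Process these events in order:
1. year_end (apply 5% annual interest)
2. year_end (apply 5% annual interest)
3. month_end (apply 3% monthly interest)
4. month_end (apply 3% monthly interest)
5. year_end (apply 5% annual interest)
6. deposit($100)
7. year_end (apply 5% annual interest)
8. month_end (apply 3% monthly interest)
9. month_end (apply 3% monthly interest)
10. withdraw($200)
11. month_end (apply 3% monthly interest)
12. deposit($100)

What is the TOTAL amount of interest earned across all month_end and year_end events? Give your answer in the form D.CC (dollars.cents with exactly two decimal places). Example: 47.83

Answer: 417.81

Derivation:
After 1 (year_end (apply 5% annual interest)): balance=$1050.00 total_interest=$50.00
After 2 (year_end (apply 5% annual interest)): balance=$1102.50 total_interest=$102.50
After 3 (month_end (apply 3% monthly interest)): balance=$1135.57 total_interest=$135.57
After 4 (month_end (apply 3% monthly interest)): balance=$1169.63 total_interest=$169.63
After 5 (year_end (apply 5% annual interest)): balance=$1228.11 total_interest=$228.11
After 6 (deposit($100)): balance=$1328.11 total_interest=$228.11
After 7 (year_end (apply 5% annual interest)): balance=$1394.51 total_interest=$294.51
After 8 (month_end (apply 3% monthly interest)): balance=$1436.34 total_interest=$336.34
After 9 (month_end (apply 3% monthly interest)): balance=$1479.43 total_interest=$379.43
After 10 (withdraw($200)): balance=$1279.43 total_interest=$379.43
After 11 (month_end (apply 3% monthly interest)): balance=$1317.81 total_interest=$417.81
After 12 (deposit($100)): balance=$1417.81 total_interest=$417.81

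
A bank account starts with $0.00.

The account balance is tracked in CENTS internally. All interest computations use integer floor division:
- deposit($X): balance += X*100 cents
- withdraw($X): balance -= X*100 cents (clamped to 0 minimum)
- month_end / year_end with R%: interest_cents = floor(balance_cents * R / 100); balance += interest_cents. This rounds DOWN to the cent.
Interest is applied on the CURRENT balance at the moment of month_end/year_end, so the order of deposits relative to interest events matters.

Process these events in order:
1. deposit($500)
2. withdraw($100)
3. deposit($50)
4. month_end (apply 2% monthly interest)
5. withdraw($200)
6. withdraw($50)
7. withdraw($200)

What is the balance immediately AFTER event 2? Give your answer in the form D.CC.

After 1 (deposit($500)): balance=$500.00 total_interest=$0.00
After 2 (withdraw($100)): balance=$400.00 total_interest=$0.00

Answer: 400.00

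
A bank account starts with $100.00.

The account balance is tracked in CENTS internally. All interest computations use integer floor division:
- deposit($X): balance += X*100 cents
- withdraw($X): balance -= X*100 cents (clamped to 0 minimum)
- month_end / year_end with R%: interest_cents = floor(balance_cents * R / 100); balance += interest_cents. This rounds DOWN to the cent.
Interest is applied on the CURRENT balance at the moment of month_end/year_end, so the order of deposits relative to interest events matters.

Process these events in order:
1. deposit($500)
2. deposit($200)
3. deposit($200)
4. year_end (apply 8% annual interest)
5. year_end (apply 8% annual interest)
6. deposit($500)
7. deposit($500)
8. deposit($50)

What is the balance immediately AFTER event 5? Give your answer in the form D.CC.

Answer: 1166.40

Derivation:
After 1 (deposit($500)): balance=$600.00 total_interest=$0.00
After 2 (deposit($200)): balance=$800.00 total_interest=$0.00
After 3 (deposit($200)): balance=$1000.00 total_interest=$0.00
After 4 (year_end (apply 8% annual interest)): balance=$1080.00 total_interest=$80.00
After 5 (year_end (apply 8% annual interest)): balance=$1166.40 total_interest=$166.40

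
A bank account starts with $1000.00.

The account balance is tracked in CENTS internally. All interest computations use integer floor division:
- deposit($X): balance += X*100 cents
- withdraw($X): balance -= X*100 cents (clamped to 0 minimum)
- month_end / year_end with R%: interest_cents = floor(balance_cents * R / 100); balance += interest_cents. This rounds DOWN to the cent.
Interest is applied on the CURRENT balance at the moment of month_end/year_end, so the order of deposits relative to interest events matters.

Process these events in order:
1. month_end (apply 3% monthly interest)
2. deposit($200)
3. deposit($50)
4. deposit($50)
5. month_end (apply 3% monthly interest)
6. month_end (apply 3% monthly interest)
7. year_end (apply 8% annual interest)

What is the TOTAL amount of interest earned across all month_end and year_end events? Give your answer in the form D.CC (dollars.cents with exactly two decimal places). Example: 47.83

After 1 (month_end (apply 3% monthly interest)): balance=$1030.00 total_interest=$30.00
After 2 (deposit($200)): balance=$1230.00 total_interest=$30.00
After 3 (deposit($50)): balance=$1280.00 total_interest=$30.00
After 4 (deposit($50)): balance=$1330.00 total_interest=$30.00
After 5 (month_end (apply 3% monthly interest)): balance=$1369.90 total_interest=$69.90
After 6 (month_end (apply 3% monthly interest)): balance=$1410.99 total_interest=$110.99
After 7 (year_end (apply 8% annual interest)): balance=$1523.86 total_interest=$223.86

Answer: 223.86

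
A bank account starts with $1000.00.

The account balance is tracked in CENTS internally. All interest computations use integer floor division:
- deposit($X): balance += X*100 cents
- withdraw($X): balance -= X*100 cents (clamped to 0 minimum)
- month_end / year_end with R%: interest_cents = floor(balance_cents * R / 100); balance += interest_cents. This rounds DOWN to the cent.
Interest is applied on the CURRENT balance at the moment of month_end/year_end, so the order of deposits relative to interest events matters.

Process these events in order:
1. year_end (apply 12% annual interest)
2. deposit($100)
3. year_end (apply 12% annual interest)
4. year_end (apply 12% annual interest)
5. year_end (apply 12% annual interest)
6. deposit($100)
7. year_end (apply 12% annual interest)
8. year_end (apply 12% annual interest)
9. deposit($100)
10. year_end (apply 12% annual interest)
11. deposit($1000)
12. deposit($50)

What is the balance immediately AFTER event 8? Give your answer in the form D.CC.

After 1 (year_end (apply 12% annual interest)): balance=$1120.00 total_interest=$120.00
After 2 (deposit($100)): balance=$1220.00 total_interest=$120.00
After 3 (year_end (apply 12% annual interest)): balance=$1366.40 total_interest=$266.40
After 4 (year_end (apply 12% annual interest)): balance=$1530.36 total_interest=$430.36
After 5 (year_end (apply 12% annual interest)): balance=$1714.00 total_interest=$614.00
After 6 (deposit($100)): balance=$1814.00 total_interest=$614.00
After 7 (year_end (apply 12% annual interest)): balance=$2031.68 total_interest=$831.68
After 8 (year_end (apply 12% annual interest)): balance=$2275.48 total_interest=$1075.48

Answer: 2275.48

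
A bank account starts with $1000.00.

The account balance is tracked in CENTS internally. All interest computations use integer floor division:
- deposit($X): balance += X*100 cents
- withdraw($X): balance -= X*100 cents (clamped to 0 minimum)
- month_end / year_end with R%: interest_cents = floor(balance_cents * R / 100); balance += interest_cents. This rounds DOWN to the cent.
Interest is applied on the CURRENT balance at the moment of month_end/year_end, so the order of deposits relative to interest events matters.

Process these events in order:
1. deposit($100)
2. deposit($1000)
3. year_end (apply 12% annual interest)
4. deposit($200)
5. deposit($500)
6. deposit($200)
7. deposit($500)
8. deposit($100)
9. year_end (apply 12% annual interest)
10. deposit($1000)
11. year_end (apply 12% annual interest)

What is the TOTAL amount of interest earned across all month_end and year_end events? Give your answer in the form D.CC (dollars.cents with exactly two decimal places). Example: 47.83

Answer: 1351.94

Derivation:
After 1 (deposit($100)): balance=$1100.00 total_interest=$0.00
After 2 (deposit($1000)): balance=$2100.00 total_interest=$0.00
After 3 (year_end (apply 12% annual interest)): balance=$2352.00 total_interest=$252.00
After 4 (deposit($200)): balance=$2552.00 total_interest=$252.00
After 5 (deposit($500)): balance=$3052.00 total_interest=$252.00
After 6 (deposit($200)): balance=$3252.00 total_interest=$252.00
After 7 (deposit($500)): balance=$3752.00 total_interest=$252.00
After 8 (deposit($100)): balance=$3852.00 total_interest=$252.00
After 9 (year_end (apply 12% annual interest)): balance=$4314.24 total_interest=$714.24
After 10 (deposit($1000)): balance=$5314.24 total_interest=$714.24
After 11 (year_end (apply 12% annual interest)): balance=$5951.94 total_interest=$1351.94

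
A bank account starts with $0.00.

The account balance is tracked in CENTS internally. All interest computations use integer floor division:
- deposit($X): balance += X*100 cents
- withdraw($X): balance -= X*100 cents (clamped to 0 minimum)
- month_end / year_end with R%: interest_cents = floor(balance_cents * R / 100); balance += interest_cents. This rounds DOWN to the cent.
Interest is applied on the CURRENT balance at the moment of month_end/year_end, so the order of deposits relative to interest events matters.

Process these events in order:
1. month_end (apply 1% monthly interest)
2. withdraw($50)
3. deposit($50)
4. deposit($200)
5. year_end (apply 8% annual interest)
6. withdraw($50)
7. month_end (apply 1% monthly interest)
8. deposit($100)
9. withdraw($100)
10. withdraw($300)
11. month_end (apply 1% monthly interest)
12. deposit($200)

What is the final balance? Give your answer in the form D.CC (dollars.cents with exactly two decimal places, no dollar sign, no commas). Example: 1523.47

Answer: 200.00

Derivation:
After 1 (month_end (apply 1% monthly interest)): balance=$0.00 total_interest=$0.00
After 2 (withdraw($50)): balance=$0.00 total_interest=$0.00
After 3 (deposit($50)): balance=$50.00 total_interest=$0.00
After 4 (deposit($200)): balance=$250.00 total_interest=$0.00
After 5 (year_end (apply 8% annual interest)): balance=$270.00 total_interest=$20.00
After 6 (withdraw($50)): balance=$220.00 total_interest=$20.00
After 7 (month_end (apply 1% monthly interest)): balance=$222.20 total_interest=$22.20
After 8 (deposit($100)): balance=$322.20 total_interest=$22.20
After 9 (withdraw($100)): balance=$222.20 total_interest=$22.20
After 10 (withdraw($300)): balance=$0.00 total_interest=$22.20
After 11 (month_end (apply 1% monthly interest)): balance=$0.00 total_interest=$22.20
After 12 (deposit($200)): balance=$200.00 total_interest=$22.20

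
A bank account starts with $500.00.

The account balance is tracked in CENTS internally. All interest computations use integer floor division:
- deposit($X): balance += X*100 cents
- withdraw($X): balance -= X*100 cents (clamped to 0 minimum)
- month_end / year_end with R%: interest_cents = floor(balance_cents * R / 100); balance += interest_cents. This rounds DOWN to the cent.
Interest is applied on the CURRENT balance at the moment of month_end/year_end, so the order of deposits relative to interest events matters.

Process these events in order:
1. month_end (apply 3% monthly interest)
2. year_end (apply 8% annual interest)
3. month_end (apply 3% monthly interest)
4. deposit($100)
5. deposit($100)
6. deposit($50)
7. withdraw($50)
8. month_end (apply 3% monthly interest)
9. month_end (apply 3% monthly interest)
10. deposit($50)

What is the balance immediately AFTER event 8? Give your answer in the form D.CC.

After 1 (month_end (apply 3% monthly interest)): balance=$515.00 total_interest=$15.00
After 2 (year_end (apply 8% annual interest)): balance=$556.20 total_interest=$56.20
After 3 (month_end (apply 3% monthly interest)): balance=$572.88 total_interest=$72.88
After 4 (deposit($100)): balance=$672.88 total_interest=$72.88
After 5 (deposit($100)): balance=$772.88 total_interest=$72.88
After 6 (deposit($50)): balance=$822.88 total_interest=$72.88
After 7 (withdraw($50)): balance=$772.88 total_interest=$72.88
After 8 (month_end (apply 3% monthly interest)): balance=$796.06 total_interest=$96.06

Answer: 796.06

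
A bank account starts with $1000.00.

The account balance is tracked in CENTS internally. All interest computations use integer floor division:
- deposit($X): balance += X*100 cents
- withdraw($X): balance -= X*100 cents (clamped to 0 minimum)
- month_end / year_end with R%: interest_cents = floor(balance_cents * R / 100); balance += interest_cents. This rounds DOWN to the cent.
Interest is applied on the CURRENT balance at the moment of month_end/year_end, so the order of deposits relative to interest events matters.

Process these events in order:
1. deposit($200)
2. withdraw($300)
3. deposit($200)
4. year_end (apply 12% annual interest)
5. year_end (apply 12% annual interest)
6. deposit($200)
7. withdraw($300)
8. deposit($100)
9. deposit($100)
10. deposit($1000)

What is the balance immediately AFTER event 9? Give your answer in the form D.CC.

After 1 (deposit($200)): balance=$1200.00 total_interest=$0.00
After 2 (withdraw($300)): balance=$900.00 total_interest=$0.00
After 3 (deposit($200)): balance=$1100.00 total_interest=$0.00
After 4 (year_end (apply 12% annual interest)): balance=$1232.00 total_interest=$132.00
After 5 (year_end (apply 12% annual interest)): balance=$1379.84 total_interest=$279.84
After 6 (deposit($200)): balance=$1579.84 total_interest=$279.84
After 7 (withdraw($300)): balance=$1279.84 total_interest=$279.84
After 8 (deposit($100)): balance=$1379.84 total_interest=$279.84
After 9 (deposit($100)): balance=$1479.84 total_interest=$279.84

Answer: 1479.84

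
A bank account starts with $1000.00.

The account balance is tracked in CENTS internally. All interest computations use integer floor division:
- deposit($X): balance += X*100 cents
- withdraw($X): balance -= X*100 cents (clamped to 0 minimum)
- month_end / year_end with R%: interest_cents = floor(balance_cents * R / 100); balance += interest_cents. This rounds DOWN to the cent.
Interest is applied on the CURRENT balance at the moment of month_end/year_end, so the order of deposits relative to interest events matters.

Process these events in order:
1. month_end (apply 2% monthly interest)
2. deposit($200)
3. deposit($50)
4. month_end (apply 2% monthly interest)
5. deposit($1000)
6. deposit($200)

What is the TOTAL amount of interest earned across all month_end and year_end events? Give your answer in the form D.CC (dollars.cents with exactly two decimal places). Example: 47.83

Answer: 45.40

Derivation:
After 1 (month_end (apply 2% monthly interest)): balance=$1020.00 total_interest=$20.00
After 2 (deposit($200)): balance=$1220.00 total_interest=$20.00
After 3 (deposit($50)): balance=$1270.00 total_interest=$20.00
After 4 (month_end (apply 2% monthly interest)): balance=$1295.40 total_interest=$45.40
After 5 (deposit($1000)): balance=$2295.40 total_interest=$45.40
After 6 (deposit($200)): balance=$2495.40 total_interest=$45.40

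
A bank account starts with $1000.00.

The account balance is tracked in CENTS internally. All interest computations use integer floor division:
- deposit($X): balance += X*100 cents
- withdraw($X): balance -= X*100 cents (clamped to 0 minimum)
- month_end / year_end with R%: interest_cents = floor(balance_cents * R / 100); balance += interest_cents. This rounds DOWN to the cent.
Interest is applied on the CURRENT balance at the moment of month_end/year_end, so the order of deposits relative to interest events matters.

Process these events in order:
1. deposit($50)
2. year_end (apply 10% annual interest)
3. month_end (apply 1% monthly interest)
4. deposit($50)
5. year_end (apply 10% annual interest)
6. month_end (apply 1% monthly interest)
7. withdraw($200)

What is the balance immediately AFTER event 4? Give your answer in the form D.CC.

After 1 (deposit($50)): balance=$1050.00 total_interest=$0.00
After 2 (year_end (apply 10% annual interest)): balance=$1155.00 total_interest=$105.00
After 3 (month_end (apply 1% monthly interest)): balance=$1166.55 total_interest=$116.55
After 4 (deposit($50)): balance=$1216.55 total_interest=$116.55

Answer: 1216.55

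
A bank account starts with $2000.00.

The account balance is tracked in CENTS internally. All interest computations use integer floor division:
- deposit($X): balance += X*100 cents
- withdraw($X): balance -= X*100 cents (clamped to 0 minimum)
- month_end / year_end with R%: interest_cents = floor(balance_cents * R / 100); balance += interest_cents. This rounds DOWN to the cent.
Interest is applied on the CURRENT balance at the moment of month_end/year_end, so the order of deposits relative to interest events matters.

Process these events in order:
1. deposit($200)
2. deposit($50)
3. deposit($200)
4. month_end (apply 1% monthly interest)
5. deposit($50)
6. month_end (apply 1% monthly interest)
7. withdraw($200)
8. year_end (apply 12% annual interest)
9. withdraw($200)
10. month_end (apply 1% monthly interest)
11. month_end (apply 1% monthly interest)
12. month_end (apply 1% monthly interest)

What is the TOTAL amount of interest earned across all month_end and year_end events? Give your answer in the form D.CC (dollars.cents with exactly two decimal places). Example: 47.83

After 1 (deposit($200)): balance=$2200.00 total_interest=$0.00
After 2 (deposit($50)): balance=$2250.00 total_interest=$0.00
After 3 (deposit($200)): balance=$2450.00 total_interest=$0.00
After 4 (month_end (apply 1% monthly interest)): balance=$2474.50 total_interest=$24.50
After 5 (deposit($50)): balance=$2524.50 total_interest=$24.50
After 6 (month_end (apply 1% monthly interest)): balance=$2549.74 total_interest=$49.74
After 7 (withdraw($200)): balance=$2349.74 total_interest=$49.74
After 8 (year_end (apply 12% annual interest)): balance=$2631.70 total_interest=$331.70
After 9 (withdraw($200)): balance=$2431.70 total_interest=$331.70
After 10 (month_end (apply 1% monthly interest)): balance=$2456.01 total_interest=$356.01
After 11 (month_end (apply 1% monthly interest)): balance=$2480.57 total_interest=$380.57
After 12 (month_end (apply 1% monthly interest)): balance=$2505.37 total_interest=$405.37

Answer: 405.37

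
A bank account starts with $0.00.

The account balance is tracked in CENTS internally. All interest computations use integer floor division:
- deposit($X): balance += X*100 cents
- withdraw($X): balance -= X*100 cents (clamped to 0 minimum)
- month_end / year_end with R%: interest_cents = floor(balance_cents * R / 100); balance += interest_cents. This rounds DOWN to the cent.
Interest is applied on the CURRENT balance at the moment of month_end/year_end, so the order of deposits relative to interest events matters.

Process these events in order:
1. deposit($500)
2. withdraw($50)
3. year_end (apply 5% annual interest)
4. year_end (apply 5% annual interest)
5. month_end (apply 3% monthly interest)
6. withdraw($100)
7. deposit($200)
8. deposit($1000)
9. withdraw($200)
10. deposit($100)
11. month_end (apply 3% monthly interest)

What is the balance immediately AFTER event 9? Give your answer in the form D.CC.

Answer: 1411.00

Derivation:
After 1 (deposit($500)): balance=$500.00 total_interest=$0.00
After 2 (withdraw($50)): balance=$450.00 total_interest=$0.00
After 3 (year_end (apply 5% annual interest)): balance=$472.50 total_interest=$22.50
After 4 (year_end (apply 5% annual interest)): balance=$496.12 total_interest=$46.12
After 5 (month_end (apply 3% monthly interest)): balance=$511.00 total_interest=$61.00
After 6 (withdraw($100)): balance=$411.00 total_interest=$61.00
After 7 (deposit($200)): balance=$611.00 total_interest=$61.00
After 8 (deposit($1000)): balance=$1611.00 total_interest=$61.00
After 9 (withdraw($200)): balance=$1411.00 total_interest=$61.00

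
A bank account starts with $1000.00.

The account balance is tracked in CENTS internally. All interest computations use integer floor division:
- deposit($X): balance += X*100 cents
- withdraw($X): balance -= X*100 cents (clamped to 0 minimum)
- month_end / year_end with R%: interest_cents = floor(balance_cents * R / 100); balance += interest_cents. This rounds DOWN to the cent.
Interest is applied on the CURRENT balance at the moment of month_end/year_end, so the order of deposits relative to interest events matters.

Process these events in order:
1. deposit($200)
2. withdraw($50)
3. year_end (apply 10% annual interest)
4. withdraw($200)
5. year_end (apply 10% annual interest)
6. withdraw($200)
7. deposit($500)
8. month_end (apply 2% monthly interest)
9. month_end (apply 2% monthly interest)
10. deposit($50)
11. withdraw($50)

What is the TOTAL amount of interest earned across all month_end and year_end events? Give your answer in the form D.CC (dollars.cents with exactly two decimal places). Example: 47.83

After 1 (deposit($200)): balance=$1200.00 total_interest=$0.00
After 2 (withdraw($50)): balance=$1150.00 total_interest=$0.00
After 3 (year_end (apply 10% annual interest)): balance=$1265.00 total_interest=$115.00
After 4 (withdraw($200)): balance=$1065.00 total_interest=$115.00
After 5 (year_end (apply 10% annual interest)): balance=$1171.50 total_interest=$221.50
After 6 (withdraw($200)): balance=$971.50 total_interest=$221.50
After 7 (deposit($500)): balance=$1471.50 total_interest=$221.50
After 8 (month_end (apply 2% monthly interest)): balance=$1500.93 total_interest=$250.93
After 9 (month_end (apply 2% monthly interest)): balance=$1530.94 total_interest=$280.94
After 10 (deposit($50)): balance=$1580.94 total_interest=$280.94
After 11 (withdraw($50)): balance=$1530.94 total_interest=$280.94

Answer: 280.94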